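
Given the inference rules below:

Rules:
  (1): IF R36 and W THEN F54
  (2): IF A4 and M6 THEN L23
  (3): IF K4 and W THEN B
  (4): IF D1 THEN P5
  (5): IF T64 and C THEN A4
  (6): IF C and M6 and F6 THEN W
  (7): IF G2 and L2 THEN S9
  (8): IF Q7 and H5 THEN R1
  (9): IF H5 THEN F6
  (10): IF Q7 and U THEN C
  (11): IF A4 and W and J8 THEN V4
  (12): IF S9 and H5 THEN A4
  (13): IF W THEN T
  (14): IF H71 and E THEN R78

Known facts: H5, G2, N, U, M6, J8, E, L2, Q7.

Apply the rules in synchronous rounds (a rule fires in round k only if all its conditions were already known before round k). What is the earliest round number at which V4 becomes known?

3

Round 1: (7) [IF G2 and L2 THEN S9]; (8) [IF Q7 and H5 THEN R1]; (9) [IF H5 THEN F6]; (10) [IF Q7 and U THEN C]. Adds S9, R1, F6, C.
Round 2: (6) [IF C and M6 and F6 THEN W]; (12) [IF S9 and H5 THEN A4]. Adds W, A4.
Round 3: (2) [IF A4 and M6 THEN L23]; (11) [IF A4 and W and J8 THEN V4]; (13) [IF W THEN T]. Adds L23, V4, T.
V4 first appears in round 3.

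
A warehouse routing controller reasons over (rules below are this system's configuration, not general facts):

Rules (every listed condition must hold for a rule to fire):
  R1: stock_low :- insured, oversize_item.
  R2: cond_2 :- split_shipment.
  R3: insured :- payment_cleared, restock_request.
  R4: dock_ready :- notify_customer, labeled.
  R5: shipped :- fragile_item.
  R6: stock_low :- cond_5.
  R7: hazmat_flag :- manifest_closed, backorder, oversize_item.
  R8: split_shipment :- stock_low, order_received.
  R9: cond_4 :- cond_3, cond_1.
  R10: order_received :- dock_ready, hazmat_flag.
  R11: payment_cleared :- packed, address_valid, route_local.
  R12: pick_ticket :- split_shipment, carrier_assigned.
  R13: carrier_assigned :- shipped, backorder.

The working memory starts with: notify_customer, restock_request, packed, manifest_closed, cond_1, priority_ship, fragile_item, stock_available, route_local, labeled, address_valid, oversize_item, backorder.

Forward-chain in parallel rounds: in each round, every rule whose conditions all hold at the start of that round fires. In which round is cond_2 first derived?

5

Round 1 fires R4, R5, R7, R11, giving dock_ready, shipped, hazmat_flag, payment_cleared.
Round 2 fires R3, R10, R13, giving insured, order_received, carrier_assigned.
Round 3 fires R1, giving stock_low.
Round 4 fires R8, giving split_shipment.
Round 5 fires R2, R12, giving cond_2, pick_ticket.
cond_2 first appears in round 5.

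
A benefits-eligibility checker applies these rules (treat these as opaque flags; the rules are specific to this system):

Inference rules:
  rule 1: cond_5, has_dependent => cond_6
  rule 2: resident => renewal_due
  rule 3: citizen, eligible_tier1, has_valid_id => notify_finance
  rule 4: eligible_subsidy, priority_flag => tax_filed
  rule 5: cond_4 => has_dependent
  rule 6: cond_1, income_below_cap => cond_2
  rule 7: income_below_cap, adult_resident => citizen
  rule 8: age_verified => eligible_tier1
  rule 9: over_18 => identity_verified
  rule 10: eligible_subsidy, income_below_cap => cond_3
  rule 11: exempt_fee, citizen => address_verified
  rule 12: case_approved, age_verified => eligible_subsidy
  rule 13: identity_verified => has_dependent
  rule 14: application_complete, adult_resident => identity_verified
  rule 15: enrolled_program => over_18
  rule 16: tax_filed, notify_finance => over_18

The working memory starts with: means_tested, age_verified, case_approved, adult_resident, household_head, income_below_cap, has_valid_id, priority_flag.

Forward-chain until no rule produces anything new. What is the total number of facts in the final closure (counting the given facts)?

Round 1 — rule 7, rule 8, rule 12, derive citizen, eligible_tier1, eligible_subsidy.
Round 2 — rule 3, rule 4, rule 10, derive notify_finance, tax_filed, cond_3.
Round 3 — rule 16, derive over_18.
Round 4 — rule 9, derive identity_verified.
Round 5 — rule 13, derive has_dependent.
Closure: {adult_resident, age_verified, case_approved, citizen, cond_3, eligible_subsidy, eligible_tier1, has_dependent, has_valid_id, household_head, identity_verified, income_below_cap, means_tested, notify_finance, over_18, priority_flag, tax_filed} — 17 facts.

17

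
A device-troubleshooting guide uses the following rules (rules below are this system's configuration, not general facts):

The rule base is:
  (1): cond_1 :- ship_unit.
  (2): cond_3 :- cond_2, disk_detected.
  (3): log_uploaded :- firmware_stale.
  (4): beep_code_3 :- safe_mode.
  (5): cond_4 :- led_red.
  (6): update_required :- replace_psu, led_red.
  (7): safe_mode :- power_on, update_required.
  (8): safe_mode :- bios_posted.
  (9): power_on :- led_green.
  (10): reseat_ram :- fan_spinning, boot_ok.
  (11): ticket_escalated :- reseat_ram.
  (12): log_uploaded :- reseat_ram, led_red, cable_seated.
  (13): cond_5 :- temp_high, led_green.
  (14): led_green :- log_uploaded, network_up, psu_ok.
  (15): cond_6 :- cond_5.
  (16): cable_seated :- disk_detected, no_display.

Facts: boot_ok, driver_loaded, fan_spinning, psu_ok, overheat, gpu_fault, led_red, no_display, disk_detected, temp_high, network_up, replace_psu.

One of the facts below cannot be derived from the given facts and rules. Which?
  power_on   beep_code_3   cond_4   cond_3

[1] (5) [cond_4 :- led_red.]; (6) [update_required :- replace_psu, led_red.]; (10) [reseat_ram :- fan_spinning, boot_ok.]; (16) [cable_seated :- disk_detected, no_display.]. ⇒ new: cond_4, update_required, reseat_ram, cable_seated.
[2] (11) [ticket_escalated :- reseat_ram.]; (12) [log_uploaded :- reseat_ram, led_red, cable_seated.]. ⇒ new: ticket_escalated, log_uploaded.
[3] (14) [led_green :- log_uploaded, network_up, psu_ok.]. ⇒ new: led_green.
[4] (9) [power_on :- led_green.]; (13) [cond_5 :- temp_high, led_green.]. ⇒ new: power_on, cond_5.
[5] (7) [safe_mode :- power_on, update_required.]; (15) [cond_6 :- cond_5.]. ⇒ new: safe_mode, cond_6.
[6] (4) [beep_code_3 :- safe_mode.]. ⇒ new: beep_code_3.
Derived: power_on (round 4), beep_code_3 (round 6), cond_4 (round 1). cond_3 never appears in any round.

cond_3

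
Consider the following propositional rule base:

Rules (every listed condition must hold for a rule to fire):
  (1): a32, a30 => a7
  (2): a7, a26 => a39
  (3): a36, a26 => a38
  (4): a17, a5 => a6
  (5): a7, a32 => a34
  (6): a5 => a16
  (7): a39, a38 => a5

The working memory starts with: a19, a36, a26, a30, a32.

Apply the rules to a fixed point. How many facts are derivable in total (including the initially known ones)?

Round 1 — (1), (3), derive a7, a38.
Round 2 — (2), (5), derive a39, a34.
Round 3 — (7), derive a5.
Round 4 — (6), derive a16.
Closure: {a16, a19, a26, a30, a32, a34, a36, a38, a39, a5, a7} — 11 facts.

11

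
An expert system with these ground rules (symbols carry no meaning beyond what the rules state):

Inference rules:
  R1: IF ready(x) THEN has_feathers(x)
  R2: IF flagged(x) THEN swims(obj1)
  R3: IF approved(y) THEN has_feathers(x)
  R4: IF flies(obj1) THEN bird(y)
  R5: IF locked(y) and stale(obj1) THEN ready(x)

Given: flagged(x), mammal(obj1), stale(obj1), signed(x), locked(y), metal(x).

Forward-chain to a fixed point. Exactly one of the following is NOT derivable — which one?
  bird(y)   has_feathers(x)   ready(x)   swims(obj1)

bird(y)

Round 1 — R2, R5, derive swims(obj1), ready(x).
Round 2 — R1, derive has_feathers(x).
Derived: swims(obj1) (round 1), has_feathers(x) (round 2), ready(x) (round 1). bird(y) never appears in any round.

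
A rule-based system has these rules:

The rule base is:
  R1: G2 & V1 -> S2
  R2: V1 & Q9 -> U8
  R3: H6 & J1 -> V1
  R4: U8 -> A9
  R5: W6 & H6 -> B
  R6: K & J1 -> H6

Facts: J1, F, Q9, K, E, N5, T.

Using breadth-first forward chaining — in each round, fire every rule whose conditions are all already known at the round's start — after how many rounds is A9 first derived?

Round 1: R6 [K & J1 -> H6]. New: H6.
Round 2: R3 [H6 & J1 -> V1]. New: V1.
Round 3: R2 [V1 & Q9 -> U8]. New: U8.
Round 4: R4 [U8 -> A9]. New: A9.
A9 first appears in round 4.

4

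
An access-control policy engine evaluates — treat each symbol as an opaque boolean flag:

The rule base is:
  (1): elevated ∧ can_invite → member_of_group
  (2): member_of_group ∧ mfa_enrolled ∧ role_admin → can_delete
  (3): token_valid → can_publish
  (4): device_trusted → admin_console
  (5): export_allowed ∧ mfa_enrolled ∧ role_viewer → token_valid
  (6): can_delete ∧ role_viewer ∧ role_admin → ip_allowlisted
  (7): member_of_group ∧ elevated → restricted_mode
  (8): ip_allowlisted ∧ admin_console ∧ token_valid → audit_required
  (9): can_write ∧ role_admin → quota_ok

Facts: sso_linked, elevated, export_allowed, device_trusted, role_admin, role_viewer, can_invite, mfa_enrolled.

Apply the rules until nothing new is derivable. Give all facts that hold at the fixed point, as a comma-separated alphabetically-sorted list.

admin_console, audit_required, can_delete, can_invite, can_publish, device_trusted, elevated, export_allowed, ip_allowlisted, member_of_group, mfa_enrolled, restricted_mode, role_admin, role_viewer, sso_linked, token_valid

Round 1 — (1), (4), (5), derive member_of_group, admin_console, token_valid.
Round 2 — (2), (3), (7), derive can_delete, can_publish, restricted_mode.
Round 3 — (6), derive ip_allowlisted.
Round 4 — (8), derive audit_required.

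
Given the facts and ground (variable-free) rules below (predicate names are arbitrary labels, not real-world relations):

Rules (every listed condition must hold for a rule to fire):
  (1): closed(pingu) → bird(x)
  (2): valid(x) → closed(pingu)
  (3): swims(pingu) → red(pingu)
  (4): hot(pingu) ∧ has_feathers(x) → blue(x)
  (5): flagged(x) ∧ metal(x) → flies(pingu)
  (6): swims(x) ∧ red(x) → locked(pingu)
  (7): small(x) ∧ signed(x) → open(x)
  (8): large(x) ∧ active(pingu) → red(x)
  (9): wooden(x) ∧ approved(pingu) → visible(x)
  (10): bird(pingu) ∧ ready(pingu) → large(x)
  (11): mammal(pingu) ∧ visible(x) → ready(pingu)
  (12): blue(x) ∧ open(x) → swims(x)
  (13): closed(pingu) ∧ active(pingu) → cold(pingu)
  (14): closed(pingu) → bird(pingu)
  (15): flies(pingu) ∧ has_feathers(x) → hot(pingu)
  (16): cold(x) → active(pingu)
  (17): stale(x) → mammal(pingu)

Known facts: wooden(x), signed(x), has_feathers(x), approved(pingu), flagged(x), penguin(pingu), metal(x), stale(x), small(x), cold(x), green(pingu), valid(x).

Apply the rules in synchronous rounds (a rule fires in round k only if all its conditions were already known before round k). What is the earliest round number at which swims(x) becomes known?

4

Round 1: (2) [valid(x) → closed(pingu)]; (5) [flagged(x) ∧ metal(x) → flies(pingu)]; (7) [small(x) ∧ signed(x) → open(x)]; (9) [wooden(x) ∧ approved(pingu) → visible(x)]; (16) [cold(x) → active(pingu)]; (17) [stale(x) → mammal(pingu)]. Adds closed(pingu), flies(pingu), open(x), visible(x), active(pingu), mammal(pingu).
Round 2: (1) [closed(pingu) → bird(x)]; (11) [mammal(pingu) ∧ visible(x) → ready(pingu)]; (13) [closed(pingu) ∧ active(pingu) → cold(pingu)]; (14) [closed(pingu) → bird(pingu)]; (15) [flies(pingu) ∧ has_feathers(x) → hot(pingu)]. Adds bird(x), ready(pingu), cold(pingu), bird(pingu), hot(pingu).
Round 3: (4) [hot(pingu) ∧ has_feathers(x) → blue(x)]; (10) [bird(pingu) ∧ ready(pingu) → large(x)]. Adds blue(x), large(x).
Round 4: (8) [large(x) ∧ active(pingu) → red(x)]; (12) [blue(x) ∧ open(x) → swims(x)]. Adds red(x), swims(x).
swims(x) first appears in round 4.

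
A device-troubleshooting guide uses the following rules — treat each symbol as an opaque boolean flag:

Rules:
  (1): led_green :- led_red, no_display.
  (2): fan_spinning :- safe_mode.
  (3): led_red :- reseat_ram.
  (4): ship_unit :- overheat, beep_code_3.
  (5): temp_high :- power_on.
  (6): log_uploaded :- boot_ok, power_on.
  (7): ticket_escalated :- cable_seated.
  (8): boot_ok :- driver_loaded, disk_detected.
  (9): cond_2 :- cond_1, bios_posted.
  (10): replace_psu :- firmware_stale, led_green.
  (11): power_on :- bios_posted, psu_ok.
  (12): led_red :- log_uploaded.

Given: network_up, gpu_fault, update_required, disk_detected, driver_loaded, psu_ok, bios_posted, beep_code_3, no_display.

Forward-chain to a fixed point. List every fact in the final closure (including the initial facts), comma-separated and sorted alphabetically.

Round 1 — (8), (11), derive boot_ok, power_on.
Round 2 — (5), (6), derive temp_high, log_uploaded.
Round 3 — (12), derive led_red.
Round 4 — (1), derive led_green.

beep_code_3, bios_posted, boot_ok, disk_detected, driver_loaded, gpu_fault, led_green, led_red, log_uploaded, network_up, no_display, power_on, psu_ok, temp_high, update_required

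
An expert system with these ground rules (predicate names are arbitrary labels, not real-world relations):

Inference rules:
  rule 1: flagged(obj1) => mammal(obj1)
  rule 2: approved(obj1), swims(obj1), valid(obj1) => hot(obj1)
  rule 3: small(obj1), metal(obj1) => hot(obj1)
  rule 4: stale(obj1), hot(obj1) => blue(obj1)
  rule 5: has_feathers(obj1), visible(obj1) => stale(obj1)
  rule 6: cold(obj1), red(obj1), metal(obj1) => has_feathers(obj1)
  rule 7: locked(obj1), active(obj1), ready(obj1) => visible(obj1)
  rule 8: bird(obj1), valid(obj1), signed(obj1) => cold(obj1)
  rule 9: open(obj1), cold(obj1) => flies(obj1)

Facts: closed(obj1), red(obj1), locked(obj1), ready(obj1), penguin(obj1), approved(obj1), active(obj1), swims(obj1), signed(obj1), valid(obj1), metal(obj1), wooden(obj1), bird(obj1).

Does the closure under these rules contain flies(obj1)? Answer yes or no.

no

Round 1: rule 2 [approved(obj1), swims(obj1), valid(obj1) => hot(obj1)]; rule 7 [locked(obj1), active(obj1), ready(obj1) => visible(obj1)]; rule 8 [bird(obj1), valid(obj1), signed(obj1) => cold(obj1)]. New: hot(obj1), visible(obj1), cold(obj1).
Round 2: rule 6 [cold(obj1), red(obj1), metal(obj1) => has_feathers(obj1)]. New: has_feathers(obj1).
Round 3: rule 5 [has_feathers(obj1), visible(obj1) => stale(obj1)]. New: stale(obj1).
Round 4: rule 4 [stale(obj1), hot(obj1) => blue(obj1)]. New: blue(obj1).
Fixed point reached. flies(obj1) is concluded only by rule 9; rule 9 needs open(obj1) (never derived).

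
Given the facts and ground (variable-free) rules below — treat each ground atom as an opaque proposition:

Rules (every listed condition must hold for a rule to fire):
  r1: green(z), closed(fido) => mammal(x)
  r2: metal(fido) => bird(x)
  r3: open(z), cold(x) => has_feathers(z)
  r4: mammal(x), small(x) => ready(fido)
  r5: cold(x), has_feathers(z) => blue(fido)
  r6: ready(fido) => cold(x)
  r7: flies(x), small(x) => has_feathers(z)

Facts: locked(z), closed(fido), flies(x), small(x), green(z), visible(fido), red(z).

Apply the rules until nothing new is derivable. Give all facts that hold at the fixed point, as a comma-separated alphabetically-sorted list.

blue(fido), closed(fido), cold(x), flies(x), green(z), has_feathers(z), locked(z), mammal(x), ready(fido), red(z), small(x), visible(fido)

Round 1 fires r1, r7, giving mammal(x), has_feathers(z).
Round 2 fires r4, giving ready(fido).
Round 3 fires r6, giving cold(x).
Round 4 fires r5, giving blue(fido).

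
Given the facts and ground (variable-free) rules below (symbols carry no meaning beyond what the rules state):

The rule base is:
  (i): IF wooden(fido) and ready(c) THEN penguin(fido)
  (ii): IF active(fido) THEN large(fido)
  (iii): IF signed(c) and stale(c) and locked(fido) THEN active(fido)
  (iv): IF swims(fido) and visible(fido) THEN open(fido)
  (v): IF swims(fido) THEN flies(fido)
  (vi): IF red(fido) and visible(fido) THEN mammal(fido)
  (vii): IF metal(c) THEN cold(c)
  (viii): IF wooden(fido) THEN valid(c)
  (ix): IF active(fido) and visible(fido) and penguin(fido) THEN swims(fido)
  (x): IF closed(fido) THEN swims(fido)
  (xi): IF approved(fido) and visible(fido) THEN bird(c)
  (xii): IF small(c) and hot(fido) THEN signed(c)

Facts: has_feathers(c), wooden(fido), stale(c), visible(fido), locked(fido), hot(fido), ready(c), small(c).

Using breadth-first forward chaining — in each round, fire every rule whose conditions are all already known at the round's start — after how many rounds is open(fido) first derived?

Round 1 fires (i), (viii), (xii), giving penguin(fido), valid(c), signed(c).
Round 2 fires (iii), giving active(fido).
Round 3 fires (ii), (ix), giving large(fido), swims(fido).
Round 4 fires (iv), (v), giving open(fido), flies(fido).
open(fido) first appears in round 4.

4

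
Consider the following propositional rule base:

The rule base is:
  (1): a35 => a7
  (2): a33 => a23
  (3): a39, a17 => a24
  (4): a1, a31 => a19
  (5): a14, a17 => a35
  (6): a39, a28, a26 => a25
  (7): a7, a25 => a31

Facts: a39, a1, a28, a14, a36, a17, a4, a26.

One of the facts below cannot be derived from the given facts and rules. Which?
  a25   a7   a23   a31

Round 1: (3) [a39, a17 => a24]; (5) [a14, a17 => a35]; (6) [a39, a28, a26 => a25]. Adds a24, a35, a25.
Round 2: (1) [a35 => a7]. Adds a7.
Round 3: (7) [a7, a25 => a31]. Adds a31.
Round 4: (4) [a1, a31 => a19]. Adds a19.
Derived: a25 (round 1), a31 (round 3), a7 (round 2). a23 never appears in any round.

a23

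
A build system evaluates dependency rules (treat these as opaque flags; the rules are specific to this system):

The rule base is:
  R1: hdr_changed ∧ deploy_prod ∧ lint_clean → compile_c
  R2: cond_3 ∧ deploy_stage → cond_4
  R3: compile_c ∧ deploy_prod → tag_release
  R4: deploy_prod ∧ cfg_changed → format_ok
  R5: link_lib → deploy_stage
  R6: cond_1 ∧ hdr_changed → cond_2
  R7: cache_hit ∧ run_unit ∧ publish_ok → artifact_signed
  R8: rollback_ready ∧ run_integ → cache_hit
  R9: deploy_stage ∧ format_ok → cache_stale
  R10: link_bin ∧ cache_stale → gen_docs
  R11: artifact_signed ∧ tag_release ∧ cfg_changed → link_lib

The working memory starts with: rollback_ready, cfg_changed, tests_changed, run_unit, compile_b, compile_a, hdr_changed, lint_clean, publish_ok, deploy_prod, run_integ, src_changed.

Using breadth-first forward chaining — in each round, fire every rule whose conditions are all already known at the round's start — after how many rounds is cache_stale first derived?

5

Round 1 — R1, R4, R8, derive compile_c, format_ok, cache_hit.
Round 2 — R3, R7, derive tag_release, artifact_signed.
Round 3 — R11, derive link_lib.
Round 4 — R5, derive deploy_stage.
Round 5 — R9, derive cache_stale.
cache_stale first appears in round 5.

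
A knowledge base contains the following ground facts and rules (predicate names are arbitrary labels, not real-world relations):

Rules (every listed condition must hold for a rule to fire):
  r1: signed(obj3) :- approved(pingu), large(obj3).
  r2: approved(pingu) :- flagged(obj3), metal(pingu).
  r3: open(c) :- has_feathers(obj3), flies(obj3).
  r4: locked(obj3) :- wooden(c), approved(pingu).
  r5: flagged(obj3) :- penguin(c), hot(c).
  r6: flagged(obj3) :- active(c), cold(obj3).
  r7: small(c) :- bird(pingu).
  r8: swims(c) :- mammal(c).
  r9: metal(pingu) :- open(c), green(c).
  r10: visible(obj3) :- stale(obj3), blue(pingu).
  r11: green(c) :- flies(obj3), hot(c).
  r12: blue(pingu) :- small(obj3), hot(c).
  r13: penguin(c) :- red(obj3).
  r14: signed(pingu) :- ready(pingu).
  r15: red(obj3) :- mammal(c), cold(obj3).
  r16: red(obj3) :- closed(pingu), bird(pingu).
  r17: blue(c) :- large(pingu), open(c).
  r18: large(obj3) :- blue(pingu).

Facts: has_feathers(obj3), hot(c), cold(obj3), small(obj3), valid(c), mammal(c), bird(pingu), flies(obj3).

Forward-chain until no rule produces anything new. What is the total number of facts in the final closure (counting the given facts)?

20

[1] r3 [open(c) :- has_feathers(obj3), flies(obj3).]; r7 [small(c) :- bird(pingu).]; r8 [swims(c) :- mammal(c).]; r11 [green(c) :- flies(obj3), hot(c).]; r12 [blue(pingu) :- small(obj3), hot(c).]; r15 [red(obj3) :- mammal(c), cold(obj3).]. ⇒ new: open(c), small(c), swims(c), green(c), blue(pingu), red(obj3).
[2] r9 [metal(pingu) :- open(c), green(c).]; r13 [penguin(c) :- red(obj3).]; r18 [large(obj3) :- blue(pingu).]. ⇒ new: metal(pingu), penguin(c), large(obj3).
[3] r5 [flagged(obj3) :- penguin(c), hot(c).]. ⇒ new: flagged(obj3).
[4] r2 [approved(pingu) :- flagged(obj3), metal(pingu).]. ⇒ new: approved(pingu).
[5] r1 [signed(obj3) :- approved(pingu), large(obj3).]. ⇒ new: signed(obj3).
Closure: {approved(pingu), bird(pingu), blue(pingu), cold(obj3), flagged(obj3), flies(obj3), green(c), has_feathers(obj3), hot(c), large(obj3), mammal(c), metal(pingu), open(c), penguin(c), red(obj3), signed(obj3), small(c), small(obj3), swims(c), valid(c)} — 20 facts.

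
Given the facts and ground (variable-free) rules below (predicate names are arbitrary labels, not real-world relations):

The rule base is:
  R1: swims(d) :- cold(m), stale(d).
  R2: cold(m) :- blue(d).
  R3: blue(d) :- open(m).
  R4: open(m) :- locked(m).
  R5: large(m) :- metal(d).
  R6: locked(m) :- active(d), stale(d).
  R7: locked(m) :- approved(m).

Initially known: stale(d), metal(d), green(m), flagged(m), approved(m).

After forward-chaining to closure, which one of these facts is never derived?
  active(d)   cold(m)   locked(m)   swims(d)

Round 1: R5 [large(m) :- metal(d).]; R7 [locked(m) :- approved(m).]. Adds large(m), locked(m).
Round 2: R4 [open(m) :- locked(m).]. Adds open(m).
Round 3: R3 [blue(d) :- open(m).]. Adds blue(d).
Round 4: R2 [cold(m) :- blue(d).]. Adds cold(m).
Round 5: R1 [swims(d) :- cold(m), stale(d).]. Adds swims(d).
Derived: locked(m) (round 1), swims(d) (round 5), cold(m) (round 4). active(d) never appears in any round.

active(d)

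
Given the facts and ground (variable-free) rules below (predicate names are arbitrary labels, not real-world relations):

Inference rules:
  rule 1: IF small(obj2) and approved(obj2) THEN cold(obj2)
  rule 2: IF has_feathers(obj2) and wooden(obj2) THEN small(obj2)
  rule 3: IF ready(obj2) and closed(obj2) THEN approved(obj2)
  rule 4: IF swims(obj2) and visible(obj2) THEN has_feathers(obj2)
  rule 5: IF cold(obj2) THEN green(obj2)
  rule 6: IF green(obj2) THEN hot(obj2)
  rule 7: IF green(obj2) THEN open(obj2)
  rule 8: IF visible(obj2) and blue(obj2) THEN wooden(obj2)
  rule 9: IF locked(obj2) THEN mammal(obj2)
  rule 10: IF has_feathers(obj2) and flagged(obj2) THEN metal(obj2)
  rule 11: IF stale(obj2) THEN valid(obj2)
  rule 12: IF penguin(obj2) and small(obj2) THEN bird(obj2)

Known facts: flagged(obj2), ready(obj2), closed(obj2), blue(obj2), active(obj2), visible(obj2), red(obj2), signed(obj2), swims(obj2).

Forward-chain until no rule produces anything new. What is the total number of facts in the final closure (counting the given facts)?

18

Round 1 — rule 3, rule 4, rule 8, derive approved(obj2), has_feathers(obj2), wooden(obj2).
Round 2 — rule 2, rule 10, derive small(obj2), metal(obj2).
Round 3 — rule 1, derive cold(obj2).
Round 4 — rule 5, derive green(obj2).
Round 5 — rule 6, rule 7, derive hot(obj2), open(obj2).
Closure: {active(obj2), approved(obj2), blue(obj2), closed(obj2), cold(obj2), flagged(obj2), green(obj2), has_feathers(obj2), hot(obj2), metal(obj2), open(obj2), ready(obj2), red(obj2), signed(obj2), small(obj2), swims(obj2), visible(obj2), wooden(obj2)} — 18 facts.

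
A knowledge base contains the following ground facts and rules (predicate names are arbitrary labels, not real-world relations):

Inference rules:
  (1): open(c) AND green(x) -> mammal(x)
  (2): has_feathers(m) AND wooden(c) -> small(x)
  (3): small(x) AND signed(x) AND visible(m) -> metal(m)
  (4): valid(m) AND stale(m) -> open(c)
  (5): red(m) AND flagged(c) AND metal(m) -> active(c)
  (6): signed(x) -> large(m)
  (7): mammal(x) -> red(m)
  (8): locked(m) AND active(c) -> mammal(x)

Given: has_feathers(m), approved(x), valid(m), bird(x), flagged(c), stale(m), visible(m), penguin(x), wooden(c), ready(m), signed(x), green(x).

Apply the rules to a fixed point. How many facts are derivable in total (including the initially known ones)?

Round 1 fires (2), (4), (6), giving small(x), open(c), large(m).
Round 2 fires (1), (3), giving mammal(x), metal(m).
Round 3 fires (7), giving red(m).
Round 4 fires (5), giving active(c).
Closure: {active(c), approved(x), bird(x), flagged(c), green(x), has_feathers(m), large(m), mammal(x), metal(m), open(c), penguin(x), ready(m), red(m), signed(x), small(x), stale(m), valid(m), visible(m), wooden(c)} — 19 facts.

19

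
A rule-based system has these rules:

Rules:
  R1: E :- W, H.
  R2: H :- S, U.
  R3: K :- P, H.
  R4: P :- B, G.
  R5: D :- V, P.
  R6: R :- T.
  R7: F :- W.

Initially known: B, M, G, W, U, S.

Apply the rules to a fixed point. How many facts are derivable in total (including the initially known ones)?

11

[1] R2 [H :- S, U.]; R4 [P :- B, G.]; R7 [F :- W.]. ⇒ new: H, P, F.
[2] R1 [E :- W, H.]; R3 [K :- P, H.]. ⇒ new: E, K.
Closure: {B, E, F, G, H, K, M, P, S, U, W} — 11 facts.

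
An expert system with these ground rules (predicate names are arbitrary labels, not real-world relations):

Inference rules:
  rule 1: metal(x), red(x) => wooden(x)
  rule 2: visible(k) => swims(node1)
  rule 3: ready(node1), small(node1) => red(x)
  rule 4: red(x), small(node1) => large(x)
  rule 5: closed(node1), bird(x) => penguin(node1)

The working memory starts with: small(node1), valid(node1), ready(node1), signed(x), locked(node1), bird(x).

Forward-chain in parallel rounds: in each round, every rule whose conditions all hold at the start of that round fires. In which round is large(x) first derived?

Round 1 — rule 3, derive red(x).
Round 2 — rule 4, derive large(x).
large(x) first appears in round 2.

2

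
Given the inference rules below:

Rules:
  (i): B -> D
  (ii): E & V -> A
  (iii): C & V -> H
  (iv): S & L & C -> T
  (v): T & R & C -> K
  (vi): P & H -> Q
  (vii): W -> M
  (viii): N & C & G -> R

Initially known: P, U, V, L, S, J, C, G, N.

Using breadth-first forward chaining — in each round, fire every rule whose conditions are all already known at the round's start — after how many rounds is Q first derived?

[1] (iii) [C & V -> H]; (iv) [S & L & C -> T]; (viii) [N & C & G -> R]. ⇒ new: H, T, R.
[2] (v) [T & R & C -> K]; (vi) [P & H -> Q]. ⇒ new: K, Q.
Q first appears in round 2.

2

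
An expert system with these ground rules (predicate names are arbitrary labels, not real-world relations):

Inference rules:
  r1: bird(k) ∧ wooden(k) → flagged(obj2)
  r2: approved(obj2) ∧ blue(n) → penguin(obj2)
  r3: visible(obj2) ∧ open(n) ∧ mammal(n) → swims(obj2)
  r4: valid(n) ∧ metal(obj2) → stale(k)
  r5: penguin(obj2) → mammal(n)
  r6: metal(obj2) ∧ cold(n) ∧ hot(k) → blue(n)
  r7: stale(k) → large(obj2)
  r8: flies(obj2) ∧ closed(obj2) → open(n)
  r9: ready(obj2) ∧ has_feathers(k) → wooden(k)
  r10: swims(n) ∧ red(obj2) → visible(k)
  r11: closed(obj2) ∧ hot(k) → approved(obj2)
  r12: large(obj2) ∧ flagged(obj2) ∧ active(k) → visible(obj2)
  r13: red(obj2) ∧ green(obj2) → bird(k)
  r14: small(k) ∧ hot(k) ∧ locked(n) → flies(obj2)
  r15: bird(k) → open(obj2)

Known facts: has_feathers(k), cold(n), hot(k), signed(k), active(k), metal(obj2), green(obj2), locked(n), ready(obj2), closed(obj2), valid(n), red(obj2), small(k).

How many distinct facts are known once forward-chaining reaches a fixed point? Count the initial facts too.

Round 1 fires r4, r6, r9, r11, r13, r14, giving stale(k), blue(n), wooden(k), approved(obj2), bird(k), flies(obj2).
Round 2 fires r1, r2, r7, r8, r15, giving flagged(obj2), penguin(obj2), large(obj2), open(n), open(obj2).
Round 3 fires r5, r12, giving mammal(n), visible(obj2).
Round 4 fires r3, giving swims(obj2).
Closure: {active(k), approved(obj2), bird(k), blue(n), closed(obj2), cold(n), flagged(obj2), flies(obj2), green(obj2), has_feathers(k), hot(k), large(obj2), locked(n), mammal(n), metal(obj2), open(n), open(obj2), penguin(obj2), ready(obj2), red(obj2), signed(k), small(k), stale(k), swims(obj2), valid(n), visible(obj2), wooden(k)} — 27 facts.

27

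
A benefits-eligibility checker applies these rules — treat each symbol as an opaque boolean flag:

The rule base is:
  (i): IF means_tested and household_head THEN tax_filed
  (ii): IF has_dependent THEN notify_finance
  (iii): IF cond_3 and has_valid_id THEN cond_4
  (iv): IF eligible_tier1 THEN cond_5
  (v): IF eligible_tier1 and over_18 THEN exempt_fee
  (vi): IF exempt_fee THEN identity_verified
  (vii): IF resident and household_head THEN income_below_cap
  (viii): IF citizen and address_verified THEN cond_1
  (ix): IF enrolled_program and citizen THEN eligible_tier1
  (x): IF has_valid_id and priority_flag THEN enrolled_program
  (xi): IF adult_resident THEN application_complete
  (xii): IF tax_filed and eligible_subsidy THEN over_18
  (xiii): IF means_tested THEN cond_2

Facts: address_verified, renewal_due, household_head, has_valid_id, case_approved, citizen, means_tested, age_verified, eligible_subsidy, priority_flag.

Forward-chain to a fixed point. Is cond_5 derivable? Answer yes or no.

Round 1: (i) [IF means_tested and household_head THEN tax_filed]; (viii) [IF citizen and address_verified THEN cond_1]; (x) [IF has_valid_id and priority_flag THEN enrolled_program]; (xiii) [IF means_tested THEN cond_2]. Adds tax_filed, cond_1, enrolled_program, cond_2.
Round 2: (ix) [IF enrolled_program and citizen THEN eligible_tier1]; (xii) [IF tax_filed and eligible_subsidy THEN over_18]. Adds eligible_tier1, over_18.
Round 3: (iv) [IF eligible_tier1 THEN cond_5]; (v) [IF eligible_tier1 and over_18 THEN exempt_fee]. Adds cond_5, exempt_fee.
Round 4: (vi) [IF exempt_fee THEN identity_verified]. Adds identity_verified.
cond_5 appears in round 3, so it is derivable.

yes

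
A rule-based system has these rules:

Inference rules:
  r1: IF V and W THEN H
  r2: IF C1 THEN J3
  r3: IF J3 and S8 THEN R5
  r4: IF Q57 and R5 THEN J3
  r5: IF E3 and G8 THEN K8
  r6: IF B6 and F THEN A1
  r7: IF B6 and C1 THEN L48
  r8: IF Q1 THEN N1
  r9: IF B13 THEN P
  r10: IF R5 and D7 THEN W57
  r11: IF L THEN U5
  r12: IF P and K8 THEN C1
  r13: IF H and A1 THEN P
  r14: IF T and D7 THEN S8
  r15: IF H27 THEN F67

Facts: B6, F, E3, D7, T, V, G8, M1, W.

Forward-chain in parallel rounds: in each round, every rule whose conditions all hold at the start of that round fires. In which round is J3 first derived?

[1] r1 [IF V and W THEN H]; r5 [IF E3 and G8 THEN K8]; r6 [IF B6 and F THEN A1]; r14 [IF T and D7 THEN S8]. ⇒ new: H, K8, A1, S8.
[2] r13 [IF H and A1 THEN P]. ⇒ new: P.
[3] r12 [IF P and K8 THEN C1]. ⇒ new: C1.
[4] r2 [IF C1 THEN J3]; r7 [IF B6 and C1 THEN L48]. ⇒ new: J3, L48.
J3 first appears in round 4.

4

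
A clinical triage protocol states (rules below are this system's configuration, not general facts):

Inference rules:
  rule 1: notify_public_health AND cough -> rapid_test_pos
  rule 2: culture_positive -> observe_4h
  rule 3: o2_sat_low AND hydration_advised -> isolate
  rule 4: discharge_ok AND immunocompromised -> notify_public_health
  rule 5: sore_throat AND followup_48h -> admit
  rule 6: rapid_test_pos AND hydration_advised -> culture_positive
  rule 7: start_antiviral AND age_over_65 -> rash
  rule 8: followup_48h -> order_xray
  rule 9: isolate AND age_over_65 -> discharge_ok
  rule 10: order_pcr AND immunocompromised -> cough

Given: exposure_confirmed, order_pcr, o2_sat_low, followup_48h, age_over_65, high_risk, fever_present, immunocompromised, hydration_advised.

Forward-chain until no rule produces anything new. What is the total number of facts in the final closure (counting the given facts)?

17

Round 1 — rule 3, rule 8, rule 10, derive isolate, order_xray, cough.
Round 2 — rule 9, derive discharge_ok.
Round 3 — rule 4, derive notify_public_health.
Round 4 — rule 1, derive rapid_test_pos.
Round 5 — rule 6, derive culture_positive.
Round 6 — rule 2, derive observe_4h.
Closure: {age_over_65, cough, culture_positive, discharge_ok, exposure_confirmed, fever_present, followup_48h, high_risk, hydration_advised, immunocompromised, isolate, notify_public_health, o2_sat_low, observe_4h, order_pcr, order_xray, rapid_test_pos} — 17 facts.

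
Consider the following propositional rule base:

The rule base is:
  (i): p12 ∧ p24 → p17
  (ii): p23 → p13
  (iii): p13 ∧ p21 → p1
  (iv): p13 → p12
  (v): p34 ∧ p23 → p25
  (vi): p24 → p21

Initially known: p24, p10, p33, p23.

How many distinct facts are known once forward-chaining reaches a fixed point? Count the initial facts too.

9

Round 1 — (ii), (vi), derive p13, p21.
Round 2 — (iii), (iv), derive p1, p12.
Round 3 — (i), derive p17.
Closure: {p1, p10, p12, p13, p17, p21, p23, p24, p33} — 9 facts.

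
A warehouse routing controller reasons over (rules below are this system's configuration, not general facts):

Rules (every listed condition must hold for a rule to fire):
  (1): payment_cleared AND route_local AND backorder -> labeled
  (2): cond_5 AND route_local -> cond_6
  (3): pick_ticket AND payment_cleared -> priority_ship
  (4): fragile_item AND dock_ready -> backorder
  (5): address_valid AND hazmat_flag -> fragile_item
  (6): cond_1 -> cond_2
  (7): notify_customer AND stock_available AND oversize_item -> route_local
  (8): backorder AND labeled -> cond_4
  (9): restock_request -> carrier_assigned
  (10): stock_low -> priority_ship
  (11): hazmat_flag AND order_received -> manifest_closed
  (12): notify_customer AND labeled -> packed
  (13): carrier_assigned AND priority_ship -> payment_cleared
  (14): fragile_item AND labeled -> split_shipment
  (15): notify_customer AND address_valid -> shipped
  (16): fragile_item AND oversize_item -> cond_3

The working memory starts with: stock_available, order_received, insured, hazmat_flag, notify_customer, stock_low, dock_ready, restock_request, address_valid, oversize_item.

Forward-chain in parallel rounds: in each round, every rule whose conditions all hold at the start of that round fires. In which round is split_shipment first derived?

4

Round 1 — (5), (7), (9), (10), (11), (15), derive fragile_item, route_local, carrier_assigned, priority_ship, manifest_closed, shipped.
Round 2 — (4), (13), (16), derive backorder, payment_cleared, cond_3.
Round 3 — (1), derive labeled.
Round 4 — (8), (12), (14), derive cond_4, packed, split_shipment.
split_shipment first appears in round 4.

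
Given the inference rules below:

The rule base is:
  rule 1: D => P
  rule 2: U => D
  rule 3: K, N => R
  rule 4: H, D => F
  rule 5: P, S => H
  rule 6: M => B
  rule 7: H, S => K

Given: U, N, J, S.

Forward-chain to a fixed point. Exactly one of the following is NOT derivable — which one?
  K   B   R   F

B

Round 1: rule 2 [U => D]. New: D.
Round 2: rule 1 [D => P]. New: P.
Round 3: rule 5 [P, S => H]. New: H.
Round 4: rule 4 [H, D => F]; rule 7 [H, S => K]. New: F, K.
Round 5: rule 3 [K, N => R]. New: R.
Derived: R (round 5), K (round 4), F (round 4). B never appears in any round.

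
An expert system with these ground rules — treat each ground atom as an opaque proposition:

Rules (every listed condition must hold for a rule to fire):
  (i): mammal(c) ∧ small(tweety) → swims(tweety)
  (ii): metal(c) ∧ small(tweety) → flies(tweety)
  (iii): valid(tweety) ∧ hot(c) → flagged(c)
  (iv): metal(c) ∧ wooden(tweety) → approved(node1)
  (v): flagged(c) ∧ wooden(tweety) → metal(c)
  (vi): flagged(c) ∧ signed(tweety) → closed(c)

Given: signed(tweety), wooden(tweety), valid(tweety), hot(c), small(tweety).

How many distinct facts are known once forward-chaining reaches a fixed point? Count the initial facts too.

Round 1: (iii) [valid(tweety) ∧ hot(c) → flagged(c)]. Adds flagged(c).
Round 2: (v) [flagged(c) ∧ wooden(tweety) → metal(c)]; (vi) [flagged(c) ∧ signed(tweety) → closed(c)]. Adds metal(c), closed(c).
Round 3: (ii) [metal(c) ∧ small(tweety) → flies(tweety)]; (iv) [metal(c) ∧ wooden(tweety) → approved(node1)]. Adds flies(tweety), approved(node1).
Closure: {approved(node1), closed(c), flagged(c), flies(tweety), hot(c), metal(c), signed(tweety), small(tweety), valid(tweety), wooden(tweety)} — 10 facts.

10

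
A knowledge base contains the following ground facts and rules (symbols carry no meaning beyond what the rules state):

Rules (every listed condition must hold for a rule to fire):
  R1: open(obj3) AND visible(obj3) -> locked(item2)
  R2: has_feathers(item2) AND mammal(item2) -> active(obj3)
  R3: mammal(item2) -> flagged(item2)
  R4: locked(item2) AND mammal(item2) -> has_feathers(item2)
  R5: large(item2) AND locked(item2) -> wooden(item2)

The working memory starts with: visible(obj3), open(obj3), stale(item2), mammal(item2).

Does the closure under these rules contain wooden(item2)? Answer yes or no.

[1] R1 [open(obj3) AND visible(obj3) -> locked(item2)]; R3 [mammal(item2) -> flagged(item2)]. ⇒ new: locked(item2), flagged(item2).
[2] R4 [locked(item2) AND mammal(item2) -> has_feathers(item2)]. ⇒ new: has_feathers(item2).
[3] R2 [has_feathers(item2) AND mammal(item2) -> active(obj3)]. ⇒ new: active(obj3).
Fixed point reached. wooden(item2) is concluded only by R5; R5 needs large(item2) (never derived).

no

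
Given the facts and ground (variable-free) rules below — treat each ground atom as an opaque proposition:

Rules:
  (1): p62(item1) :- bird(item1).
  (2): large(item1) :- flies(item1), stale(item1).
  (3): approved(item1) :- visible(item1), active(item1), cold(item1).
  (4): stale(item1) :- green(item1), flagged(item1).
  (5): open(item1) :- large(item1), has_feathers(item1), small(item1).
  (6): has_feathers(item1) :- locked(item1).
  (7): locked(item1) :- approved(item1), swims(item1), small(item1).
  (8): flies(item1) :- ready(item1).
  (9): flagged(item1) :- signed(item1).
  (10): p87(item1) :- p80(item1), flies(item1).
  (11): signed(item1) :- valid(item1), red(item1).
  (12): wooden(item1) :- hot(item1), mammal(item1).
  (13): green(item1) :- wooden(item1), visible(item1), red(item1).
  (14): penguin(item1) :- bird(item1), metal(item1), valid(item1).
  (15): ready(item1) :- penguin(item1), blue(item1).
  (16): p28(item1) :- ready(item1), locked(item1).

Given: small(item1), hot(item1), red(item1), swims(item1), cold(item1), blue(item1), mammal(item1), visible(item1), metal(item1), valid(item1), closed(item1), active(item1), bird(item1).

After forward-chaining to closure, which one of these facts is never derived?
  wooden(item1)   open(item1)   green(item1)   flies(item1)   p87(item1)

Round 1: (1) [p62(item1) :- bird(item1).]; (3) [approved(item1) :- visible(item1), active(item1), cold(item1).]; (11) [signed(item1) :- valid(item1), red(item1).]; (12) [wooden(item1) :- hot(item1), mammal(item1).]; (14) [penguin(item1) :- bird(item1), metal(item1), valid(item1).]. New: p62(item1), approved(item1), signed(item1), wooden(item1), penguin(item1).
Round 2: (7) [locked(item1) :- approved(item1), swims(item1), small(item1).]; (9) [flagged(item1) :- signed(item1).]; (13) [green(item1) :- wooden(item1), visible(item1), red(item1).]; (15) [ready(item1) :- penguin(item1), blue(item1).]. New: locked(item1), flagged(item1), green(item1), ready(item1).
Round 3: (4) [stale(item1) :- green(item1), flagged(item1).]; (6) [has_feathers(item1) :- locked(item1).]; (8) [flies(item1) :- ready(item1).]; (16) [p28(item1) :- ready(item1), locked(item1).]. New: stale(item1), has_feathers(item1), flies(item1), p28(item1).
Round 4: (2) [large(item1) :- flies(item1), stale(item1).]. New: large(item1).
Round 5: (5) [open(item1) :- large(item1), has_feathers(item1), small(item1).]. New: open(item1).
Derived: flies(item1) (round 3), green(item1) (round 2), open(item1) (round 5), wooden(item1) (round 1). p87(item1) never appears in any round.

p87(item1)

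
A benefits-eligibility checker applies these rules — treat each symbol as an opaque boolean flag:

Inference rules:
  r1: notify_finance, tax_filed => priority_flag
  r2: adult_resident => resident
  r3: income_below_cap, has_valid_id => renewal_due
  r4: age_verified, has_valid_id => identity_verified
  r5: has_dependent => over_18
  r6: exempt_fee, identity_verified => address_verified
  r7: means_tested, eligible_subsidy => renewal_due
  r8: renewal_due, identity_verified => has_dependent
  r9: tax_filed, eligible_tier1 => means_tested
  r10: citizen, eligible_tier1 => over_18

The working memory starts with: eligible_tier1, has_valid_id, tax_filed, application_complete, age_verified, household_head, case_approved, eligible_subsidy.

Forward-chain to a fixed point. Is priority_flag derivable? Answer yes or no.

no

Round 1: r4 [age_verified, has_valid_id => identity_verified]; r9 [tax_filed, eligible_tier1 => means_tested]. New: identity_verified, means_tested.
Round 2: r7 [means_tested, eligible_subsidy => renewal_due]. New: renewal_due.
Round 3: r8 [renewal_due, identity_verified => has_dependent]. New: has_dependent.
Round 4: r5 [has_dependent => over_18]. New: over_18.
Fixed point reached. priority_flag is concluded only by r1; r1 needs notify_finance (never derived).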